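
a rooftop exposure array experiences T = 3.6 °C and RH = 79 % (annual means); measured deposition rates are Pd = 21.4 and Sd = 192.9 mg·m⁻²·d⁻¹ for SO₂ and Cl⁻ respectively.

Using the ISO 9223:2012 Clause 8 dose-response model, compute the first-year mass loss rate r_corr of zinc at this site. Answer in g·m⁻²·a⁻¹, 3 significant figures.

zinc: T≤10 °C ⇒ hinge +0.038·(3.6−10) = -0.2432
  Pd branch = 0.0129·Pd^0.44·e^(0.046·RH+f) = 1.474 μm/a
  Sd branch = 0.0175·Sd^0.57·e^(0.008·RH+0.085·T) = 0.8975 μm/a
  r_corr = 1.474 + 0.8975 = 2.372 μm/a
Convert to mass loss: 2.372 μm/a × 7.14 g/cm³ = 16.93 g·m⁻²·a⁻¹

r_corr = 16.9 g·m⁻²·a⁻¹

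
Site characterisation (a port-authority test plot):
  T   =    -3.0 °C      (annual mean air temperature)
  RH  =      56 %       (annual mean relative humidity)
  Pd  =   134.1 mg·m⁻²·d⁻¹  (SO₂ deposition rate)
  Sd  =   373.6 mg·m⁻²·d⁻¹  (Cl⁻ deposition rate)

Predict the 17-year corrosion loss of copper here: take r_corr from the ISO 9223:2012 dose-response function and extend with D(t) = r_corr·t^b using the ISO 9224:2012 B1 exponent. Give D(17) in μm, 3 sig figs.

D(17) = 2.84 μm

copper: T≤10 °C ⇒ hinge +0.126·(-3.0−10) = -1.6380
  SO₂ term: 0.0053·134.1^0.26·exp(0.059·56-1.6380) = 0.1002
  Cl⁻ term: 0.01025·373.6^0.27·exp(0.036·56+0.049·-3.0) = 0.3288
  sum: 0.1002 + 0.3288 → r_corr = 0.429 μm/a
Power-law: D(17) = r_corr · 17^0.667
  D(17) = 0.429 × 17^0.667 = 0.429 × 6.618 = 2.839 μm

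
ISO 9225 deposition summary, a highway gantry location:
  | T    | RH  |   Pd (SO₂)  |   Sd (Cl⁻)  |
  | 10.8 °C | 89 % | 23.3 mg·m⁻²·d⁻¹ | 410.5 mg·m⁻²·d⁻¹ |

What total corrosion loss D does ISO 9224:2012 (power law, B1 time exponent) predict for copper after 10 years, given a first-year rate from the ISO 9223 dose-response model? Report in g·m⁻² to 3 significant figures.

copper: f(T) = -0.080·(T−10) [T>10 °C] = -0.0640
  Pd branch = 0.0053·Pd^0.26·e^(0.059·RH+f) = 2.15 μm/a
  Sd branch = 0.01025·Sd^0.27·e^(0.036·RH+0.049·T) = 2.176 μm/a
  r_corr = 2.15 + 2.176 = 4.326 μm/a
Power-law: D(10) = r_corr · 10^0.667
  D(10) = 4.326 × 10^0.667 = 4.326 × 4.645 = 20.09 μm
  Mass loss = 20.09 μm × 8.96 g/cm³ = 180.1 g·m⁻²

D(10) = 180 g·m⁻²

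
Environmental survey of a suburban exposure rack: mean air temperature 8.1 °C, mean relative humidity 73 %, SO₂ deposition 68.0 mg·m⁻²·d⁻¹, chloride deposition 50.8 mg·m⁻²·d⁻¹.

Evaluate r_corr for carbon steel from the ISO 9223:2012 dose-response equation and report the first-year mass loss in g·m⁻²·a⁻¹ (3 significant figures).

carbon steel: f(T) = +0.150·(T−10) [T≤10 °C] = -0.2850
  SO₂ term: 1.77·68.0^0.52·exp(0.02·73-0.2850) = 51.42
  Sd branch = 0.102·Sd^0.62·e^(0.033·RH+0.04·T) = 17.91 μm/a
  r_corr = 51.42 + 17.91 = 69.34 μm/a
Convert to mass loss: 69.34 μm/a × 7.85 g/cm³ = 544.3 g·m⁻²·a⁻¹

r_corr = 544 g·m⁻²·a⁻¹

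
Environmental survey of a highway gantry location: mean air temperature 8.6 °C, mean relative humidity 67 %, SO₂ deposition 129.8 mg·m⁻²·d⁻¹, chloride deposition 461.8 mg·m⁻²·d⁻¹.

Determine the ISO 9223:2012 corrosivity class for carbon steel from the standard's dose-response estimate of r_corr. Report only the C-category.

carbon steel: f(T) = +0.150·(T−10) [T≤10 °C] = -0.2100
  SO₂ term: 1.77·129.8^0.52·exp(0.02·67-0.2100) = 68.81
  Cl⁻ term: 0.102·461.8^0.62·exp(0.033·67+0.04·8.6) = 58.91
  sum: 68.81 + 58.91 → r_corr = 127.7 μm/a
Category bounds: 80…200 μm/a bracket r_corr ⇒ C5

C5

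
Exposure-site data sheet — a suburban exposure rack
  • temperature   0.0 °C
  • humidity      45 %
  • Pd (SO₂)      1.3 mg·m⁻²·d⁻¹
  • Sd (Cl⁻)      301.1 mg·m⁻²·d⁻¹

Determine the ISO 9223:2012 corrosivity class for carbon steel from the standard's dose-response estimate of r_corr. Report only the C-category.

C2

carbon steel: T≤10 °C ⇒ hinge +0.150·(0.0−10) = -1.5000
  SO₂ term: 1.77·1.3^0.52·exp(0.02·45-1.5000) = 1.113
  Sd branch = 0.102·Sd^0.62·e^(0.033·RH+0.04·T) = 15.5 μm/a
  sum: 1.113 + 15.5 → r_corr = 16.61 μm/a
ISO 9223 Table 2 (carbon steel): 1.3 < 16.6 ≤ 25 μm/a ⇒ C2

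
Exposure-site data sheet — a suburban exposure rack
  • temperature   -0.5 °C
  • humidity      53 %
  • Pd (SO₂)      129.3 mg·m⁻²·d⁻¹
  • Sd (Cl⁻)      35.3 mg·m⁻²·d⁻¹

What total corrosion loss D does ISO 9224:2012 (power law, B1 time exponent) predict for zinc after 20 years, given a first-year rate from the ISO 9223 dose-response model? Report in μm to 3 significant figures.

zinc: T≤10 °C ⇒ hinge +0.038·(-0.5−10) = -0.3990
  sulphur-dioxide contribution → 0.8418 μm/a
  chloride contribution → 0.1954 μm/a
  ⇒ r_corr(zinc) = 1.037 μm/a
Long-term exponent b (ISO 9224 Table 2, B1) = 0.813
  D(20) = 1.037 × 20^0.813 = 1.037 × 11.42 = 11.85 μm

D(20) = 11.8 μm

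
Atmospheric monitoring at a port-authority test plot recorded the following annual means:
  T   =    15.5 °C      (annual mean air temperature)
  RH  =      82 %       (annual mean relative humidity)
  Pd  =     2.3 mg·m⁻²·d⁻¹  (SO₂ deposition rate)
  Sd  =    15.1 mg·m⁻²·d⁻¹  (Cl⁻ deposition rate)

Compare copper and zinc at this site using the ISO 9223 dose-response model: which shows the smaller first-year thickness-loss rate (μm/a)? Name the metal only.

zinc

copper: T>10 °C ⇒ hinge -0.080·(15.5−10) = -0.4400
  Pd branch = 0.0053·Pd^0.26·e^(0.059·RH+f) = 0.535 μm/a
  Cl⁻ term: 0.01025·15.1^0.27·exp(0.036·82+0.049·15.5) = 0.8728
  r_corr = 0.535 + 0.8728 = 1.408 μm/a
zinc: temperature factor f = -0.071·(5.5) = -0.3905
  SO₂ term: 0.0129·2.3^0.44·exp(0.046·82-0.3905) = 0.5474
  Sd branch = 0.0175·Sd^0.57·e^(0.008·RH+0.085·T) = 0.5917 μm/a
  sum: 0.5474 + 0.5917 → r_corr = 1.139 μm/a
Ordering by μm/a: copper (1.41) > zinc (1.14)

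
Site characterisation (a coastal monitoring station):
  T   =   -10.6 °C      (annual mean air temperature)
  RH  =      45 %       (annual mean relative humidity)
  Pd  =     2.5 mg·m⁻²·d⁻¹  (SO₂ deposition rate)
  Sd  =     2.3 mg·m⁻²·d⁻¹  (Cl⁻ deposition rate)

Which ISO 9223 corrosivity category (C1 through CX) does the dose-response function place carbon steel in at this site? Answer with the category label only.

carbon steel: temperature factor f = +0.150·(-20.6) = -3.0900
  Pd branch = 1.77·Pd^0.52·e^(0.02·RH+f) = 0.319 μm/a
  Cl⁻ term: 0.102·2.3^0.62·exp(0.033·45+0.04·-10.6) = 0.4939
  r_corr = 0.319 + 0.4939 = 0.8129 μm/a
Category bounds: 0…1.3 μm/a bracket r_corr ⇒ C1

C1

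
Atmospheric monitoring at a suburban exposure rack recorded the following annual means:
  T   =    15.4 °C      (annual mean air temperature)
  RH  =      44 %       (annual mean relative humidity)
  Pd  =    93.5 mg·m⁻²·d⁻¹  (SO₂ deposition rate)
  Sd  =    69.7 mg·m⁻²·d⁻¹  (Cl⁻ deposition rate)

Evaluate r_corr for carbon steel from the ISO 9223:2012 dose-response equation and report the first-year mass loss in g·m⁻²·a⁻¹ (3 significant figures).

r_corr = 353 g·m⁻²·a⁻¹

carbon steel: temperature factor f = -0.054·(5.4) = -0.2916
  Pd branch = 1.77·Pd^0.52·e^(0.02·RH+f) = 33.75 μm/a
  Cl⁻ term: 0.102·69.7^0.62·exp(0.033·44+0.04·15.4) = 11.21
  sum: 33.75 + 11.21 → r_corr = 44.96 μm/a
Convert to mass loss: 44.96 μm/a × 7.85 g/cm³ = 353 g·m⁻²·a⁻¹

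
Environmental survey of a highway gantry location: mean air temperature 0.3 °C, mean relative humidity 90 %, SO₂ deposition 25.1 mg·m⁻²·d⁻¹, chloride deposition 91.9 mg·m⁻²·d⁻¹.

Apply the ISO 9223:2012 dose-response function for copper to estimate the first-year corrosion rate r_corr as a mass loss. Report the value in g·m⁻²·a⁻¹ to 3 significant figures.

r_corr = 14.6 g·m⁻²·a⁻¹

copper: f(T) = +0.126·(T−10) [T≤10 °C] = -1.2222
  sulphur-dioxide contribution → 0.7303 μm/a
  chloride contribution → 0.9002 μm/a
  ⇒ r_corr(copper) = 1.63 μm/a
Convert to mass loss: 1.63 μm/a × 8.96 g/cm³ = 14.61 g·m⁻²·a⁻¹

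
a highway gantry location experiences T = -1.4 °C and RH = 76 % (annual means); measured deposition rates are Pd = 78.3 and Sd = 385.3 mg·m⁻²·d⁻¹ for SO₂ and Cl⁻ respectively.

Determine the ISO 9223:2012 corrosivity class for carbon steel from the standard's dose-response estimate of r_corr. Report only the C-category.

carbon steel: f(T) = +0.150·(T−10) [T≤10 °C] = -1.7100
  SO₂ term: 1.77·78.3^0.52·exp(0.02·76-1.7100) = 14.13
  Cl⁻ term: 0.102·385.3^0.62·exp(0.033·76+0.04·-1.4) = 47.5
  sum: 14.13 + 47.5 → r_corr = 61.63 μm/a
61.6 μm/a falls in (50, 80] for carbon steel → category C4

C4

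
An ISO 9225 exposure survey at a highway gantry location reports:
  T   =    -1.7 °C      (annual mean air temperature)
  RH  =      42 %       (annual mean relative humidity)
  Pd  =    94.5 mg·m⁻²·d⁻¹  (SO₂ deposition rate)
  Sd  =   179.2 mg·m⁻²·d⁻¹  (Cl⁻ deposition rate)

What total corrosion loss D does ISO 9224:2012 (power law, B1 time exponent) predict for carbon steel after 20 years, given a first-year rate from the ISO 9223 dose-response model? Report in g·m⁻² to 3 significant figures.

D(20) = 641 g·m⁻²

carbon steel: T≤10 °C ⇒ hinge +0.150·(-1.7−10) = -1.7550
  sulphur-dioxide contribution → 7.548 μm/a
  chloride contribution → 9.508 μm/a
  ⇒ r_corr(carbon steel) = 17.06 μm/a
Long-term exponent b (ISO 9224 Table 2, B1) = 0.523
  D(20) = 17.06 × 20^0.523 = 17.06 × 4.791 = 81.71 μm
  Mass loss = 81.71 μm × 7.85 g/cm³ = 641.5 g·m⁻²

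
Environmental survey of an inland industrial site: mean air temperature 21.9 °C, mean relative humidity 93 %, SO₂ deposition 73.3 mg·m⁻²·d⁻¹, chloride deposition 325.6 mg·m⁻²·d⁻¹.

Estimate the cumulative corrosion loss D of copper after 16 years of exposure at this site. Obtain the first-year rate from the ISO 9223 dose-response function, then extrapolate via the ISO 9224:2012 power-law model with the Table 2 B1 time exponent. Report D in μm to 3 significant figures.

copper: f(T) = -0.080·(T−10) [T>10 °C] = -0.9520
  SO₂ term: 0.0053·73.3^0.26·exp(0.059·93-0.9520) = 1.509
  Sd branch = 0.01025·Sd^0.27·e^(0.036·RH+0.049·T) = 4.066 μm/a
  sum: 1.509 + 4.066 → r_corr = 5.576 μm/a
Power-law: D(16) = r_corr · 16^0.667
  D(16) = 5.576 × 16^0.667 = 5.576 × 6.355 = 35.44 μm

D(16) = 35.4 μm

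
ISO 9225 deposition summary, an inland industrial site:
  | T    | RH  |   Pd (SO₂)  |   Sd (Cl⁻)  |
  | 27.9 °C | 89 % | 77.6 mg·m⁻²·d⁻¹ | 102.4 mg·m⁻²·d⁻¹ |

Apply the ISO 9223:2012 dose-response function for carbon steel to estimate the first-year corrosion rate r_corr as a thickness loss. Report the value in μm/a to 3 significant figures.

r_corr = 142 μm/a

carbon steel: f(T) = -0.054·(T−10) [T>10 °C] = -0.9666
  SO₂ term: 1.77·77.6^0.52·exp(0.02·89-0.9666) = 38.37
  Sd branch = 0.102·Sd^0.62·e^(0.033·RH+0.04·T) = 103.6 μm/a
  r_corr = 38.37 + 103.6 = 141.9 μm/a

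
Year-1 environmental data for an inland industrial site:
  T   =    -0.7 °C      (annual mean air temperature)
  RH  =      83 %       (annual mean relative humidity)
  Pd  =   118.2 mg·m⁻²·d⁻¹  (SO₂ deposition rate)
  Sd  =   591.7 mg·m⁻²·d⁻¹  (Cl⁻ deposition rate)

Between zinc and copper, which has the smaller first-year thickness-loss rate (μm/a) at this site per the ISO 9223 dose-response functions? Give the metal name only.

copper

zinc: T≤10 °C ⇒ hinge +0.038·(-0.7−10) = -0.4066
  sulphur-dioxide contribution → 3.192 μm/a
  chloride contribution → 1.218 μm/a
  ⇒ r_corr(zinc) = 4.41 μm/a
copper: temperature factor f = +0.126·(-10.7) = -1.3482
  sulphur-dioxide contribution → 0.6374 μm/a
  chloride contribution → 1.101 μm/a
  ⇒ r_corr(copper) = 1.739 μm/a
Ordering by μm/a: zinc (4.41) > copper (1.74)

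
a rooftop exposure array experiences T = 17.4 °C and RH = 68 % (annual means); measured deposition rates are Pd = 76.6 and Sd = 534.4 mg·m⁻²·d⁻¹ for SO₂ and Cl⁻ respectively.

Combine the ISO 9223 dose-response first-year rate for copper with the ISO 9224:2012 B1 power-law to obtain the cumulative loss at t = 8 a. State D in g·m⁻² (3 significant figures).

copper: temperature factor f = -0.080·(7.4) = -0.5920
  SO₂ term: 0.0053·76.6^0.26·exp(0.059·68-0.5920) = 0.5006
  Sd branch = 0.01025·Sd^0.27·e^(0.036·RH+0.049·T) = 1.516 μm/a
  r_corr = 0.5006 + 1.516 = 2.017 μm/a
Long-term exponent b (ISO 9224 Table 2, B1) = 0.667
  D(8) = 2.017 × 8^0.667 = 2.017 × 4.003 = 8.072 μm
  Mass loss = 8.072 μm × 8.96 g/cm³ = 72.32 g·m⁻²

D(8) = 72.3 g·m⁻²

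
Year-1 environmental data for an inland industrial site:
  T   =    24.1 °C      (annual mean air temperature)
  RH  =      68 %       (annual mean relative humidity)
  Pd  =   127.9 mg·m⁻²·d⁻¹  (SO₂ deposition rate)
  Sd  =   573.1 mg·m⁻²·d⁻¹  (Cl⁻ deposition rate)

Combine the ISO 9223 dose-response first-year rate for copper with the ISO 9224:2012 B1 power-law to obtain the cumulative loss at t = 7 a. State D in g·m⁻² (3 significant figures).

copper: temperature factor f = -0.080·(14.1) = -1.1280
  Pd branch = 0.0053·Pd^0.26·e^(0.059·RH+f) = 0.3346 μm/a
  Cl⁻ term: 0.01025·573.1^0.27·exp(0.036·68+0.049·24.1) = 2.145
  r_corr = 0.3346 + 2.145 = 2.48 μm/a
Long-term exponent b (ISO 9224 Table 2, B1) = 0.667
  D(7) = 2.48 × 7^0.667 = 2.48 × 3.662 = 9.08 μm
  Mass loss = 9.08 μm × 8.96 g/cm³ = 81.36 g·m⁻²

D(7) = 81.4 g·m⁻²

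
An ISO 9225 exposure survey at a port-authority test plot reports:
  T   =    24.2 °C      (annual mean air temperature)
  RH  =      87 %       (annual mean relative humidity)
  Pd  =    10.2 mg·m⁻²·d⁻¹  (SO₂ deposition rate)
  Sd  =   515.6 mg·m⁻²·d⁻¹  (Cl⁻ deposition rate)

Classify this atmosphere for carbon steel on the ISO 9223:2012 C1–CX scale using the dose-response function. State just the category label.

carbon steel: temperature factor f = -0.054·(14.2) = -0.7668
  Pd branch = 1.77·Pd^0.52·e^(0.02·RH+f) = 15.67 μm/a
  Cl⁻ term: 0.102·515.6^0.62·exp(0.033·87+0.04·24.2) = 227.8
  sum: 15.67 + 227.8 → r_corr = 243.4 μm/a
ISO 9223 Table 2 (carbon steel): 200 < 243 ≤ 700 μm/a ⇒ CX

CX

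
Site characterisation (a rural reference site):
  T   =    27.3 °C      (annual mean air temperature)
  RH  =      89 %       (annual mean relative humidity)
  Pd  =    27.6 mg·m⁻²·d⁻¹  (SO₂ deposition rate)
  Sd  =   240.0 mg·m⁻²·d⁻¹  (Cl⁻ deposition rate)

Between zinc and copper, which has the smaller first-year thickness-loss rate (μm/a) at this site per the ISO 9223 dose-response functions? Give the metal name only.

zinc: temperature factor f = -0.071·(17.3) = -1.2283
  Pd branch = 0.0129·Pd^0.44·e^(0.046·RH+f) = 0.9753 μm/a
  Sd branch = 0.0175·Sd^0.57·e^(0.008·RH+0.085·T) = 8.256 μm/a
  sum: 0.9753 + 8.256 → r_corr = 9.231 μm/a
copper: f(T) = -0.080·(T−10) [T>10 °C] = -1.3840
  Pd branch = 0.0053·Pd^0.26·e^(0.059·RH+f) = 0.6002 μm/a
  Cl⁻ term: 0.01025·240.0^0.27·exp(0.036·89+0.049·27.3) = 4.225
  r_corr = 0.6002 + 4.225 = 4.825 μm/a
Ordering by μm/a: zinc (9.23) > copper (4.83)

copper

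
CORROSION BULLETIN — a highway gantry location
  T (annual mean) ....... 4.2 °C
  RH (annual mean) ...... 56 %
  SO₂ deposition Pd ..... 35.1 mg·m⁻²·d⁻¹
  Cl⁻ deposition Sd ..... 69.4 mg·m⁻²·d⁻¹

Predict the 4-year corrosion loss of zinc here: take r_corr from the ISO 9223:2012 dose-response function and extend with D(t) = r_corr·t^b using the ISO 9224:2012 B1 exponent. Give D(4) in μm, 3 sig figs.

zinc: f(T) = +0.038·(T−10) [T≤10 °C] = -0.2204
  sulphur-dioxide contribution → 0.651 μm/a
  chloride contribution → 0.4388 μm/a
  ⇒ r_corr(zinc) = 1.09 μm/a
Long-term exponent b (ISO 9224 Table 2, B1) = 0.813
  D(4) = 1.09 × 4^0.813 = 1.09 × 3.087 = 3.363 μm

D(4) = 3.36 μm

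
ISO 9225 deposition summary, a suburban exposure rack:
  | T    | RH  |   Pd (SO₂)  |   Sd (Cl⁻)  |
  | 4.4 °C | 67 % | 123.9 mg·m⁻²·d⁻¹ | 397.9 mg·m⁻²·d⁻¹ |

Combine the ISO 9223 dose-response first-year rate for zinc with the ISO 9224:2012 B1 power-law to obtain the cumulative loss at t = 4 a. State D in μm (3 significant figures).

zinc: f(T) = +0.038·(T−10) [T≤10 °C] = -0.2128
  Pd branch = 0.0129·Pd^0.44·e^(0.046·RH+f) = 1.895 μm/a
  Sd branch = 0.0175·Sd^0.57·e^(0.008·RH+0.085·T) = 1.319 μm/a
  r_corr = 1.895 + 1.319 = 3.214 μm/a
Power-law: D(4) = r_corr · 4^0.813
  D(4) = 3.214 × 4^0.813 = 3.214 × 3.087 = 9.919 μm

D(4) = 9.92 μm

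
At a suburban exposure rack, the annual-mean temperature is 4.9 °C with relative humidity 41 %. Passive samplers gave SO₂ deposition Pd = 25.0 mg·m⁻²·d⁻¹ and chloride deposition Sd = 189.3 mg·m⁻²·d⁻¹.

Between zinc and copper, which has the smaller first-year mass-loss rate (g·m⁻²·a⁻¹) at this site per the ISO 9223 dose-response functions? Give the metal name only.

zinc: T≤10 °C ⇒ hinge +0.038·(4.9−10) = -0.1938
  sulphur-dioxide contribution → 0.2888 μm/a
  chloride contribution → 0.7317 μm/a
  total first-year rate 1.021 μm/a
  mass loss = 1.021 μm/a × 7.14 g/cm³ = 7.287 g·m⁻²·a⁻¹
copper: T≤10 °C ⇒ hinge +0.126·(4.9−10) = -0.6426
  sulphur-dioxide contribution → 0.07231 μm/a
  chloride contribution → 0.2349 μm/a
  ⇒ r_corr(copper) = 0.3072 μm/a
  mass loss = 0.3072 μm/a × 8.96 g/cm³ = 2.752 g·m⁻²·a⁻¹
Ordering by g·m⁻²·a⁻¹: zinc (7.29) > copper (2.75)

copper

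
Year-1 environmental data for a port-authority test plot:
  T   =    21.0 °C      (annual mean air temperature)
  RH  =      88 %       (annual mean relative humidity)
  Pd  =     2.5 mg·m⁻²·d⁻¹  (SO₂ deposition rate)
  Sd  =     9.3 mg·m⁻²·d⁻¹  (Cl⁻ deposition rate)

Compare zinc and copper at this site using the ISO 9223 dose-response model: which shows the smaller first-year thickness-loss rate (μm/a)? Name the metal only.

zinc: temperature factor f = -0.071·(11.0) = -0.7810
  sulphur-dioxide contribution → 0.5064 μm/a
  chloride contribution → 0.7517 μm/a
  total first-year rate 1.258 μm/a
copper: temperature factor f = -0.080·(11.0) = -0.8800
  sulphur-dioxide contribution → 0.5017 μm/a
  chloride contribution → 1.244 μm/a
  ⇒ r_corr(copper) = 1.746 μm/a
Ordering by μm/a: copper (1.75) > zinc (1.26)

zinc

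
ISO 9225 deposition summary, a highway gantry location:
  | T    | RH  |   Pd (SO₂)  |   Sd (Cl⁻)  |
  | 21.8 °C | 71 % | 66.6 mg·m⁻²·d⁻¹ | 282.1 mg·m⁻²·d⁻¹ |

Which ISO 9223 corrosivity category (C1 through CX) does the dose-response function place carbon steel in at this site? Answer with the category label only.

carbon steel: f(T) = -0.054·(T−10) [T>10 °C] = -0.6372
  Pd branch = 1.77·Pd^0.52·e^(0.02·RH+f) = 34.37 μm/a
  Sd branch = 0.102·Sd^0.62·e^(0.033·RH+0.04·T) = 83.97 μm/a
  sum: 34.37 + 83.97 → r_corr = 118.3 μm/a
118 μm/a falls in (80, 200] for carbon steel → category C5

C5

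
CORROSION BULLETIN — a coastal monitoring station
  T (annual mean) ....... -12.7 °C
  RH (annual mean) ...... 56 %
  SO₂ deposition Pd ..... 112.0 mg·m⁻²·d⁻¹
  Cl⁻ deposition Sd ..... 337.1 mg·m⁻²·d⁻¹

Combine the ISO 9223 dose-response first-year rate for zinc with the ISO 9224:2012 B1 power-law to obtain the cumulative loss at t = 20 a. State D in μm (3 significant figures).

zinc: f(T) = +0.038·(T−10) [T≤10 °C] = -0.8626
  Pd branch = 0.0129·Pd^0.44·e^(0.046·RH+f) = 0.5706 μm/a
  Cl⁻ term: 0.0175·337.1^0.57·exp(0.008·56+0.085·-12.7) = 0.2568
  r_corr = 0.5706 + 0.2568 = 0.8274 μm/a
ISO 9224: D(t) = r_corr · t^b with b = 0.813 (zinc, B1)
  D(20) = 0.8274 × 20^0.813 = 0.8274 × 11.42 = 9.451 μm

D(20) = 9.45 μm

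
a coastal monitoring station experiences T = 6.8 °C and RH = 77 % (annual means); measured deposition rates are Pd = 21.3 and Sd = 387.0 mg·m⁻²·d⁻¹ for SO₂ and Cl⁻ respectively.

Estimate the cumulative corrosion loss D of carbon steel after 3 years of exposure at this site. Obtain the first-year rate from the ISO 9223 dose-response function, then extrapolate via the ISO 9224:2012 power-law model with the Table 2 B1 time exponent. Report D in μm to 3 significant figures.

carbon steel: f(T) = +0.150·(T−10) [T≤10 °C] = -0.4800
  SO₂ term: 1.77·21.3^0.52·exp(0.02·77-0.4800) = 25.07
  Cl⁻ term: 0.102·387.0^0.62·exp(0.033·77+0.04·6.8) = 68.34
  r_corr = 25.07 + 68.34 = 93.4 μm/a
Long-term exponent b (ISO 9224 Table 2, B1) = 0.523
  D(3) = 93.4 × 3^0.523 = 93.4 × 1.776 = 165.9 μm

D(3) = 166 μm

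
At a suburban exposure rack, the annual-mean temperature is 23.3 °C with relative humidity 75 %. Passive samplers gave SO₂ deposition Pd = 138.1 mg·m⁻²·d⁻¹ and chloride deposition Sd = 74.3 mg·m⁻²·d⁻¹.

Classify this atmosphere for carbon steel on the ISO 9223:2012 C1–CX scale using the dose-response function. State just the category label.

carbon steel: T>10 °C ⇒ hinge -0.054·(23.3−10) = -0.7182
  Pd branch = 1.77·Pd^0.52·e^(0.02·RH+f) = 50.17 μm/a
  Sd branch = 0.102·Sd^0.62·e^(0.033·RH+0.04·T) = 44.49 μm/a
  r_corr = 50.17 + 44.49 = 94.65 μm/a
Category bounds: 80…200 μm/a bracket r_corr ⇒ C5

C5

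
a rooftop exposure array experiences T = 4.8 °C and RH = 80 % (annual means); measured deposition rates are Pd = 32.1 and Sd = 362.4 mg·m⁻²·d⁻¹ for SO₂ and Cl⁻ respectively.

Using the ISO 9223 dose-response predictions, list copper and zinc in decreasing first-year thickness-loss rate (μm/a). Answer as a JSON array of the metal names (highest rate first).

copper: f(T) = +0.126·(T−10) [T≤10 °C] = -0.6552
  Pd branch = 0.0053·Pd^0.26·e^(0.059·RH+f) = 0.7608 μm/a
  Sd branch = 0.01025·Sd^0.27·e^(0.036·RH+0.049·T) = 1.134 μm/a
  r_corr = 0.7608 + 1.134 = 1.895 μm/a
zinc: temperature factor f = +0.038·(-5.2) = -0.1976
  Pd branch = 0.0129·Pd^0.44·e^(0.046·RH+f) = 1.931 μm/a
  Cl⁻ term: 0.0175·362.4^0.57·exp(0.008·80+0.085·4.8) = 1.435
  r_corr = 1.931 + 1.435 = 3.366 μm/a
Ordering by μm/a: zinc (3.37) > copper (1.89)

["zinc", "copper"]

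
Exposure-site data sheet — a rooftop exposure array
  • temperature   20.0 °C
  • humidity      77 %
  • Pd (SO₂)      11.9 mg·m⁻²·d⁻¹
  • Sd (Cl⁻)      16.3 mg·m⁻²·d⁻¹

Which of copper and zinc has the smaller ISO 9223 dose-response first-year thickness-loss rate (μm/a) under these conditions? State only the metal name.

copper: T>10 °C ⇒ hinge -0.080·(20.0−10) = -0.8000
  SO₂ term: 0.0053·11.9^0.26·exp(0.059·77-0.8000) = 0.4261
  Sd branch = 0.01025·Sd^0.27·e^(0.036·RH+0.049·T) = 0.9279 μm/a
  r_corr = 0.4261 + 0.9279 = 1.354 μm/a
zinc: T>10 °C ⇒ hinge -0.071·(20.0−10) = -0.7100
  SO₂ term: 0.0129·11.9^0.44·exp(0.046·77-0.7100) = 0.6513
  Cl⁻ term: 0.0175·16.3^0.57·exp(0.008·77+0.085·20.0) = 0.8706
  r_corr = 0.6513 + 0.8706 = 1.522 μm/a
Ordering by μm/a: zinc (1.52) > copper (1.35)

copper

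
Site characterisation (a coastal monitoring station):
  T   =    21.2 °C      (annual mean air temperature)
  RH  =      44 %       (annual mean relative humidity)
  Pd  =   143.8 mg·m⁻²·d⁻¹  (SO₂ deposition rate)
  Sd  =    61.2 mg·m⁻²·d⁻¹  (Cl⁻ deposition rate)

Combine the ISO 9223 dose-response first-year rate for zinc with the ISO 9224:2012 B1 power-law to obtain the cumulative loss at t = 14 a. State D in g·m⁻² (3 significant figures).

zinc: f(T) = -0.071·(T−10) [T>10 °C] = -0.7952
  SO₂ term: 0.0129·143.8^0.44·exp(0.046·44-0.7952) = 0.3923
  Cl⁻ term: 0.0175·61.2^0.57·exp(0.008·44+0.085·21.2) = 1.574
  sum: 0.3923 + 1.574 → r_corr = 1.966 μm/a
Power-law: D(14) = r_corr · 14^0.813
  D(14) = 1.966 × 14^0.813 = 1.966 × 8.547 = 16.8 μm
  Mass loss = 16.8 μm × 7.14 g/cm³ = 120 g·m⁻²

D(14) = 120 g·m⁻²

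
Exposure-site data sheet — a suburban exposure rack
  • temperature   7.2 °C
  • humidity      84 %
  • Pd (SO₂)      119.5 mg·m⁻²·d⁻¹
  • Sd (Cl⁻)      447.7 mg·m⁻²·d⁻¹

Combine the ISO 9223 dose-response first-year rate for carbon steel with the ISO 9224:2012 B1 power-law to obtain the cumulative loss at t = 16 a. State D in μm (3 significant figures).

carbon steel: temperature factor f = +0.150·(-2.8) = -0.4200
  sulphur-dioxide contribution → 75.06 μm/a
  chloride contribution → 95.75 μm/a
  ⇒ r_corr(carbon steel) = 170.8 μm/a
ISO 9224: D(t) = r_corr · t^b with b = 0.523 (carbon steel, B1)
  D(16) = 170.8 × 16^0.523 = 170.8 × 4.263 = 728.2 μm

D(16) = 728 μm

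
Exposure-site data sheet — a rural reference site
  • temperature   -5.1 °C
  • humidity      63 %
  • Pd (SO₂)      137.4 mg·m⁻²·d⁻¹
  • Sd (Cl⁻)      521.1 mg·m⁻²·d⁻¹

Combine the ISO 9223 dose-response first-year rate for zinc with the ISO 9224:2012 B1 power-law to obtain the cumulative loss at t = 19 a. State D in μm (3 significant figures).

zinc: T≤10 °C ⇒ hinge +0.038·(-5.1−10) = -0.5738
  sulphur-dioxide contribution → 1.15 μm/a
  chloride contribution → 0.6642 μm/a
  total first-year rate 1.814 μm/a
Power-law: D(19) = r_corr · 19^0.813
  D(19) = 1.814 × 19^0.813 = 1.814 × 10.96 = 19.88 μm

D(19) = 19.9 μm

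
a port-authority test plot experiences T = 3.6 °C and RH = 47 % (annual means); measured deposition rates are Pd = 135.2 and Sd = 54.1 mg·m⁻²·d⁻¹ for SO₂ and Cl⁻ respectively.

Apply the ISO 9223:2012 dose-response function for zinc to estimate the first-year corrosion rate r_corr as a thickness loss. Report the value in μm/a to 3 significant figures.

r_corr = 1.10 μm/a

zinc: T≤10 °C ⇒ hinge +0.038·(3.6−10) = -0.2432
  sulphur-dioxide contribution → 0.7613 μm/a
  chloride contribution → 0.3366 μm/a
  total first-year rate 1.098 μm/a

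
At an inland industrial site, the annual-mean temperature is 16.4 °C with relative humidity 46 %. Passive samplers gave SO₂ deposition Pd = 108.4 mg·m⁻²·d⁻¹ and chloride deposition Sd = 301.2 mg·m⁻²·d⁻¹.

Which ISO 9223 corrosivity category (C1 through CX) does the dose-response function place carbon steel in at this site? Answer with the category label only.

carbon steel: temperature factor f = -0.054·(6.4) = -0.3456
  SO₂ term: 1.77·108.4^0.52·exp(0.02·46-0.3456) = 35.95
  Sd branch = 0.102·Sd^0.62·e^(0.033·RH+0.04·T) = 30.88 μm/a
  sum: 35.95 + 30.88 → r_corr = 66.82 μm/a
ISO 9223 Table 2 (carbon steel): 50 < 66.8 ≤ 80 μm/a ⇒ C4

C4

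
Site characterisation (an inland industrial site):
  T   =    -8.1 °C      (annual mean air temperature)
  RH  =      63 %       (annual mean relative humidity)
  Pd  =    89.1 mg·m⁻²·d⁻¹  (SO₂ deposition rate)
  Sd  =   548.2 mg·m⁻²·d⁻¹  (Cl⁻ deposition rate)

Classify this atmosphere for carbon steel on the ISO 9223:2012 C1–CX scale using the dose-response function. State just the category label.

carbon steel: temperature factor f = +0.150·(-18.1) = -2.7150
  sulphur-dioxide contribution → 4.266 μm/a
  chloride contribution → 29.44 μm/a
  total first-year rate 33.71 μm/a
33.7 μm/a falls in (25, 50] for carbon steel → category C3

C3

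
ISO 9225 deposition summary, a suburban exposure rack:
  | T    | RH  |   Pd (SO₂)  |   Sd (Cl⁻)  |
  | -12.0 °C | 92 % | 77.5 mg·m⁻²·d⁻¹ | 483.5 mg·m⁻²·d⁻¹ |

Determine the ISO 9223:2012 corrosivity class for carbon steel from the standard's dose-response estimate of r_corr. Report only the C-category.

C4

carbon steel: temperature factor f = +0.150·(-22.0) = -3.3000
  SO₂ term: 1.77·77.5^0.52·exp(0.02·92-3.3000) = 3.948
  Sd branch = 0.102·Sd^0.62·e^(0.033·RH+0.04·T) = 60.67 μm/a
  r_corr = 3.948 + 60.67 = 64.62 μm/a
64.6 μm/a falls in (50, 80] for carbon steel → category C4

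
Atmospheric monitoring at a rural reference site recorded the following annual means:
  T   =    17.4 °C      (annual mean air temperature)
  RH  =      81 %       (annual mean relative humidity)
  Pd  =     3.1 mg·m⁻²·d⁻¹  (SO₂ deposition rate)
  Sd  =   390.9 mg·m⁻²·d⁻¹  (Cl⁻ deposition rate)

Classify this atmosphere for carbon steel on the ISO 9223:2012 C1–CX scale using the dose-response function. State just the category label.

carbon steel: T>10 °C ⇒ hinge -0.054·(17.4−10) = -0.3996
  SO₂ term: 1.77·3.1^0.52·exp(0.02·81-0.3996) = 10.8
  Sd branch = 0.102·Sd^0.62·e^(0.033·RH+0.04·T) = 119.9 μm/a
  r_corr = 10.8 + 119.9 = 130.7 μm/a
ISO 9223 Table 2 (carbon steel): 80 < 131 ≤ 200 μm/a ⇒ C5

C5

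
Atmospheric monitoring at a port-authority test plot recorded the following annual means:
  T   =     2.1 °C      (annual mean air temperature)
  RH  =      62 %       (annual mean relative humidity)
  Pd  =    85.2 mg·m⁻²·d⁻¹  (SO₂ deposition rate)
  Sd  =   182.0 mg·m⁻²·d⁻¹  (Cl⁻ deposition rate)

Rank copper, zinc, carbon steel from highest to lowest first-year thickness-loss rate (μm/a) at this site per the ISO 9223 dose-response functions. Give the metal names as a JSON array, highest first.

["carbon steel", "zinc", "copper"]

copper: f(T) = +0.126·(T−10) [T≤10 °C] = -0.9954
  SO₂ term: 0.0053·85.2^0.26·exp(0.059·62-0.9954) = 0.2413
  Sd branch = 0.01025·Sd^0.27·e^(0.036·RH+0.049·T) = 0.4315 μm/a
  sum: 0.2413 + 0.4315 → r_corr = 0.6728 μm/a
zinc: temperature factor f = +0.038·(-7.9) = -0.3002
  SO₂ term: 0.0129·85.2^0.44·exp(0.046·62-0.3002) = 1.17
  Sd branch = 0.0175·Sd^0.57·e^(0.008·RH+0.085·T) = 0.6671 μm/a
  r_corr = 1.17 + 0.6671 = 1.837 μm/a
carbon steel: f(T) = +0.150·(T−10) [T≤10 °C] = -1.1850
  SO₂ term: 1.77·85.2^0.52·exp(0.02·62-1.1850) = 18.87
  Cl⁻ term: 0.102·182.0^0.62·exp(0.033·62+0.04·2.1) = 21.62
  sum: 18.87 + 21.62 → r_corr = 40.49 μm/a
Ordering by μm/a: carbon steel (40.5) > zinc (1.84) > copper (0.673)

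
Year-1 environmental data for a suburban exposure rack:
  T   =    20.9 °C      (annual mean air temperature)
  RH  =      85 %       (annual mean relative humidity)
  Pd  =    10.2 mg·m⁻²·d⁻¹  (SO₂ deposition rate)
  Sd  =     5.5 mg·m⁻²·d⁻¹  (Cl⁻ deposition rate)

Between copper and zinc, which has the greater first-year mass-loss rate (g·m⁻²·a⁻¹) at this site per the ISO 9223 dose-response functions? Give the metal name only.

copper: T>10 °C ⇒ hinge -0.080·(20.9−10) = -0.8720
  SO₂ term: 0.0053·10.2^0.26·exp(0.059·85-0.8720) = 0.6107
  Cl⁻ term: 0.01025·5.5^0.27·exp(0.036·85+0.049·20.9) = 0.9645
  r_corr = 0.6107 + 0.9645 = 1.575 μm/a
  mass loss = 1.575 μm/a × 8.96 g/cm³ = 14.11 g·m⁻²·a⁻¹
zinc: T>10 °C ⇒ hinge -0.071·(20.9−10) = -0.7739
  Pd branch = 0.0129·Pd^0.44·e^(0.046·RH+f) = 0.8248 μm/a
  Cl⁻ term: 0.0175·5.5^0.57·exp(0.008·85+0.085·20.9) = 0.5394
  r_corr = 0.8248 + 0.5394 = 1.364 μm/a
  mass loss = 1.364 μm/a × 7.14 g/cm³ = 9.74 g·m⁻²·a⁻¹
Ordering by g·m⁻²·a⁻¹: copper (14.1) > zinc (9.74)

copper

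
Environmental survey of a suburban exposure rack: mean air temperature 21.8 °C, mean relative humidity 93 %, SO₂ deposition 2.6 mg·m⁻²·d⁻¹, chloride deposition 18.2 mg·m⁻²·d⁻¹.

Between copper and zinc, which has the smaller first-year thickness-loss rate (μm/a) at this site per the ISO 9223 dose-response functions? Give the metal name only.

zinc

copper: temperature factor f = -0.080·(11.8) = -0.9440
  Pd branch = 0.0053·Pd^0.26·e^(0.059·RH+f) = 0.6385 μm/a
  Sd branch = 0.01025·Sd^0.27·e^(0.036·RH+0.049·T) = 1.857 μm/a
  r_corr = 0.6385 + 1.857 = 2.496 μm/a
zinc: temperature factor f = -0.071·(11.8) = -0.8378
  SO₂ term: 0.0129·2.6^0.44·exp(0.046·93-0.8378) = 0.6127
  Sd branch = 0.0175·Sd^0.57·e^(0.008·RH+0.085·T) = 1.228 μm/a
  r_corr = 0.6127 + 1.228 = 1.841 μm/a
Ordering by μm/a: copper (2.5) > zinc (1.84)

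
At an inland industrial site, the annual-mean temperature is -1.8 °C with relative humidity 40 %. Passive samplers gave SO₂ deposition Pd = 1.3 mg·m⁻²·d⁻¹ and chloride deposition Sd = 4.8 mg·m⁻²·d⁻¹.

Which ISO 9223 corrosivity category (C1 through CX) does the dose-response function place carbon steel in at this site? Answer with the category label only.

carbon steel: T≤10 °C ⇒ hinge +0.150·(-1.8−10) = -1.7700
  Pd branch = 1.77·Pd^0.52·e^(0.02·RH+f) = 0.7691 μm/a
  Sd branch = 0.102·Sd^0.62·e^(0.033·RH+0.04·T) = 0.9397 μm/a
  r_corr = 0.7691 + 0.9397 = 1.709 μm/a
Category bounds: 1.3…25 μm/a bracket r_corr ⇒ C2

C2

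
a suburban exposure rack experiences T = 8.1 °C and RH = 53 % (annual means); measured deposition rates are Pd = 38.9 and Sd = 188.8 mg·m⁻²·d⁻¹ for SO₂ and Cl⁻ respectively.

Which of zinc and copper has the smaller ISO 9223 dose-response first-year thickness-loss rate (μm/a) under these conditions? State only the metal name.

zinc: temperature factor f = +0.038·(-1.9) = -0.0722
  sulphur-dioxide contribution → 0.6881 μm/a
  chloride contribution → 1.056 μm/a
  total first-year rate 1.744 μm/a
copper: T≤10 °C ⇒ hinge +0.126·(8.1−10) = -0.2394
  sulphur-dioxide contribution → 0.2465 μm/a
  chloride contribution → 0.4229 μm/a
  ⇒ r_corr(copper) = 0.6694 μm/a
Ordering by μm/a: zinc (1.74) > copper (0.669)

copper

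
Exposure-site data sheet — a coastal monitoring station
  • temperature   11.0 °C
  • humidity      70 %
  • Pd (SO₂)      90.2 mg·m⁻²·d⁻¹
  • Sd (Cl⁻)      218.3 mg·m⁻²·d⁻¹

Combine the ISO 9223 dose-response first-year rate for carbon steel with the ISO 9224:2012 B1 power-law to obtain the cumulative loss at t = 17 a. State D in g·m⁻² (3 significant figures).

D(17) = 4.00e+03 g·m⁻²

carbon steel: T>10 °C ⇒ hinge -0.054·(11.0−10) = -0.0540
  SO₂ term: 1.77·90.2^0.52·exp(0.02·70-0.0540) = 70.67
  Cl⁻ term: 0.102·218.3^0.62·exp(0.033·70+0.04·11.0) = 44.99
  sum: 70.67 + 44.99 → r_corr = 115.7 μm/a
Long-term exponent b (ISO 9224 Table 2, B1) = 0.523
  D(17) = 115.7 × 17^0.523 = 115.7 × 4.401 = 509 μm
  Mass loss = 509 μm × 7.85 g/cm³ = 3996 g·m⁻²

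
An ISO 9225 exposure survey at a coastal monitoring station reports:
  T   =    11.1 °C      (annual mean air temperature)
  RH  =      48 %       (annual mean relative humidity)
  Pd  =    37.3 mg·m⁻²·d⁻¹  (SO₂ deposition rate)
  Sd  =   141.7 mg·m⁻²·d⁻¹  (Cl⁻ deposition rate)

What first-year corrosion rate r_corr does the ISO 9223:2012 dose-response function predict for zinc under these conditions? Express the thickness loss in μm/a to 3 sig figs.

zinc: temperature factor f = -0.071·(1.1) = -0.0781
  sulphur-dioxide contribution → 0.5335 μm/a
  chloride contribution → 1.111 μm/a
  ⇒ r_corr(zinc) = 1.645 μm/a

r_corr = 1.64 μm/a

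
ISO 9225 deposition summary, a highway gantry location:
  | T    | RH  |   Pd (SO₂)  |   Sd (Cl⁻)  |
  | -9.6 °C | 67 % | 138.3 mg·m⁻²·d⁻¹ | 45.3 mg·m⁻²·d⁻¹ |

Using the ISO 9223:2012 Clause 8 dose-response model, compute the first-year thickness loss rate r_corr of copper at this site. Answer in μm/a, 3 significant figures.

r_corr = 0.284 μm/a

copper: temperature factor f = +0.126·(-19.6) = -2.4696
  sulphur-dioxide contribution → 0.08416 μm/a
  chloride contribution → 0.2 μm/a
  ⇒ r_corr(copper) = 0.2842 μm/a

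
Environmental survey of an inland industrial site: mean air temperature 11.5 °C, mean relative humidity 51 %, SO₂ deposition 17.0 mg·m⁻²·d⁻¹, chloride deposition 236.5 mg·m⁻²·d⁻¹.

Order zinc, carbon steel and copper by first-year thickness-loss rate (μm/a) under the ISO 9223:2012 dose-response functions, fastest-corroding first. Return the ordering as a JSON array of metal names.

["carbon steel", "zinc", "copper"]

zinc: f(T) = -0.071·(T−10) [T>10 °C] = -0.1065
  SO₂ term: 0.0129·17.0^0.44·exp(0.046·51-0.1065) = 0.4213
  Sd branch = 0.0175·Sd^0.57·e^(0.008·RH+0.085·T) = 1.577 μm/a
  sum: 0.4213 + 1.577 → r_corr = 1.998 μm/a
carbon steel: temperature factor f = -0.054·(1.5) = -0.0810
  SO₂ term: 1.77·17.0^0.52·exp(0.02·51-0.0810) = 19.75
  Sd branch = 0.102·Sd^0.62·e^(0.033·RH+0.04·T) = 25.77 μm/a
  sum: 19.75 + 25.77 → r_corr = 45.52 μm/a
copper: T>10 °C ⇒ hinge -0.080·(11.5−10) = -0.1200
  SO₂ term: 0.0053·17.0^0.26·exp(0.059·51-0.1200) = 0.199
  Sd branch = 0.01025·Sd^0.27·e^(0.036·RH+0.049·T) = 0.494 μm/a
  sum: 0.199 + 0.494 → r_corr = 0.693 μm/a
Ordering by μm/a: carbon steel (45.5) > zinc (2) > copper (0.693)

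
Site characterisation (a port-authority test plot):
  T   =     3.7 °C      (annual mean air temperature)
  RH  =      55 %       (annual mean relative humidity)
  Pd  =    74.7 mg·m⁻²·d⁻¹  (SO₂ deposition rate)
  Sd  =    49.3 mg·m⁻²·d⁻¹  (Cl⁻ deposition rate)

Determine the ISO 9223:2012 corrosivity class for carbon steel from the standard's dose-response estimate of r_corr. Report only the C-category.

carbon steel: temperature factor f = +0.150·(-6.3) = -0.9450
  sulphur-dioxide contribution → 19.47 μm/a
  chloride contribution → 8.141 μm/a
  ⇒ r_corr(carbon steel) = 27.61 μm/a
ISO 9223 Table 2 (carbon steel): 25 < 27.6 ≤ 50 μm/a ⇒ C3

C3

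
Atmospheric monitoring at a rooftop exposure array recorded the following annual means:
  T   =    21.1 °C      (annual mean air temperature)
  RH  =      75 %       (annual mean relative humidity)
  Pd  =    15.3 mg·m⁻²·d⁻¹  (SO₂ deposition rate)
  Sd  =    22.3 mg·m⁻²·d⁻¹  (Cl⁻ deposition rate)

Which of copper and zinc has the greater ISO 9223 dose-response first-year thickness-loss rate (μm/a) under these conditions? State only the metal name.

copper: f(T) = -0.080·(T−10) [T>10 °C] = -0.8880
  SO₂ term: 0.0053·15.3^0.26·exp(0.059·75-0.8880) = 0.3702
  Cl⁻ term: 0.01025·22.3^0.27·exp(0.036·75+0.049·21.1) = 0.9917
  r_corr = 0.3702 + 0.9917 = 1.362 μm/a
zinc: T>10 °C ⇒ hinge -0.071·(21.1−10) = -0.7881
  Pd branch = 0.0129·Pd^0.44·e^(0.046·RH+f) = 0.6136 μm/a
  Sd branch = 0.0175·Sd^0.57·e^(0.008·RH+0.085·T) = 1.125 μm/a
  sum: 0.6136 + 1.125 → r_corr = 1.738 μm/a
Ordering by μm/a: zinc (1.74) > copper (1.36)

zinc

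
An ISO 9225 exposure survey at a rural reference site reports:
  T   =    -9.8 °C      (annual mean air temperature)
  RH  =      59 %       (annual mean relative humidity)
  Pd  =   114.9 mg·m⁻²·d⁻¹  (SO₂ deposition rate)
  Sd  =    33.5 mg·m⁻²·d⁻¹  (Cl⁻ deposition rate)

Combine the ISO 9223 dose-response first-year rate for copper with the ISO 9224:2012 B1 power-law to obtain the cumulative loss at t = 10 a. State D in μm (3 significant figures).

D(10) = 0.862 μm

copper: f(T) = +0.126·(T−10) [T≤10 °C] = -2.4948
  Pd branch = 0.0053·Pd^0.26·e^(0.059·RH+f) = 0.04878 μm/a
  Sd branch = 0.01025·Sd^0.27·e^(0.036·RH+0.049·T) = 0.1369 μm/a
  sum: 0.04878 + 0.1369 → r_corr = 0.1857 μm/a
Power-law: D(10) = r_corr · 10^0.667
  D(10) = 0.1857 × 10^0.667 = 0.1857 × 4.645 = 0.8625 μm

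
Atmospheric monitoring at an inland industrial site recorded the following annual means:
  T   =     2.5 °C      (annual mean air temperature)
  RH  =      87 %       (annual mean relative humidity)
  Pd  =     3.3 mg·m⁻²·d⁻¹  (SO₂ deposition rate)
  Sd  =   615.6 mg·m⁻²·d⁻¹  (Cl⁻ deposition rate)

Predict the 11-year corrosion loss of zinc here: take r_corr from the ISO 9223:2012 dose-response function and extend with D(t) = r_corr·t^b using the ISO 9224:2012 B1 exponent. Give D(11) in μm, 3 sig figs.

zinc: T≤10 °C ⇒ hinge +0.038·(2.5−10) = -0.2850
  SO₂ term: 0.0129·3.3^0.44·exp(0.046·87-0.2850) = 0.8974
  Sd branch = 0.0175·Sd^0.57·e^(0.008·RH+0.085·T) = 1.688 μm/a
  r_corr = 0.8974 + 1.688 = 2.586 μm/a
ISO 9224: D(t) = r_corr · t^b with b = 0.813 (zinc, B1)
  D(11) = 2.586 × 11^0.813 = 2.586 × 7.025 = 18.17 μm

D(11) = 18.2 μm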